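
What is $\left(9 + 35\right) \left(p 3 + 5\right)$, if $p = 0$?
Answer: $220$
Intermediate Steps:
$\left(9 + 35\right) \left(p 3 + 5\right) = \left(9 + 35\right) \left(0 \cdot 3 + 5\right) = 44 \left(0 + 5\right) = 44 \cdot 5 = 220$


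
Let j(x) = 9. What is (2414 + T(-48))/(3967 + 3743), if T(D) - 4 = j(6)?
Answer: 809/2570 ≈ 0.31479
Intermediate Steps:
T(D) = 13 (T(D) = 4 + 9 = 13)
(2414 + T(-48))/(3967 + 3743) = (2414 + 13)/(3967 + 3743) = 2427/7710 = 2427*(1/7710) = 809/2570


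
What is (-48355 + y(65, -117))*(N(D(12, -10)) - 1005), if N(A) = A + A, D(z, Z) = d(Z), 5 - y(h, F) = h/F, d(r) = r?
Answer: 446023625/9 ≈ 4.9558e+7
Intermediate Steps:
y(h, F) = 5 - h/F
D(z, Z) = Z
N(A) = 2*A
(-48355 + y(65, -117))*(N(D(12, -10)) - 1005) = (-48355 + (5 - 1*65/(-117)))*(2*(-10) - 1005) = (-48355 + (5 - 1*65*(-1/117)))*(-20 - 1005) = (-48355 + (5 + 5/9))*(-1025) = (-48355 + 50/9)*(-1025) = -435145/9*(-1025) = 446023625/9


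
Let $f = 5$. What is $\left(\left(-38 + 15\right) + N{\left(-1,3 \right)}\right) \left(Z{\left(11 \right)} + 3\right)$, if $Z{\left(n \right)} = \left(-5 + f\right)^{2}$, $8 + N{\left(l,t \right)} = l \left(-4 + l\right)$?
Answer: $-78$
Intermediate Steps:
$N{\left(l,t \right)} = -8 + l \left(-4 + l\right)$
$Z{\left(n \right)} = 0$ ($Z{\left(n \right)} = \left(-5 + 5\right)^{2} = 0^{2} = 0$)
$\left(\left(-38 + 15\right) + N{\left(-1,3 \right)}\right) \left(Z{\left(11 \right)} + 3\right) = \left(\left(-38 + 15\right) - \left(4 - 1\right)\right) \left(0 + 3\right) = \left(-23 + \left(-8 + 1 + 4\right)\right) 3 = \left(-23 - 3\right) 3 = \left(-26\right) 3 = -78$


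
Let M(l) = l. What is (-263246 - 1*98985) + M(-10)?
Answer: -362241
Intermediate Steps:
(-263246 - 1*98985) + M(-10) = (-263246 - 1*98985) - 10 = (-263246 - 98985) - 10 = -362231 - 10 = -362241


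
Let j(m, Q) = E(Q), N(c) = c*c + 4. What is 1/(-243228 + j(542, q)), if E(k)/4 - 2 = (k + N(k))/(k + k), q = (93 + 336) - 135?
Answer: -147/35666606 ≈ -4.1215e-6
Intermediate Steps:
N(c) = 4 + c² (N(c) = c² + 4 = 4 + c²)
q = 294 (q = 429 - 135 = 294)
E(k) = 8 + 2*(4 + k + k²)/k (E(k) = 8 + 4*((k + (4 + k²))/(k + k)) = 8 + 4*((4 + k + k²)/((2*k))) = 8 + 4*((4 + k + k²)*(1/(2*k))) = 8 + 4*((4 + k + k²)/(2*k)) = 8 + 2*(4 + k + k²)/k)
j(m, Q) = 10 + 2*Q + 8/Q
1/(-243228 + j(542, q)) = 1/(-243228 + (10 + 2*294 + 8/294)) = 1/(-243228 + (10 + 588 + 8*(1/294))) = 1/(-243228 + (10 + 588 + 4/147)) = 1/(-243228 + 87910/147) = 1/(-35666606/147) = -147/35666606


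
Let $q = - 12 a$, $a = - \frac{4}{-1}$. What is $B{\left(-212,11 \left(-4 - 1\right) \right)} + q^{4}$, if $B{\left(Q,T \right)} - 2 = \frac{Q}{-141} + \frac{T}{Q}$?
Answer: $\frac{158679283555}{29892} \approx 5.3084 \cdot 10^{6}$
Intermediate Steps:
$a = 4$ ($a = \left(-4\right) \left(-1\right) = 4$)
$q = -48$ ($q = \left(-12\right) 4 = -48$)
$B{\left(Q,T \right)} = 2 - \frac{Q}{141} + \frac{T}{Q}$ ($B{\left(Q,T \right)} = 2 + \left(\frac{Q}{-141} + \frac{T}{Q}\right) = 2 + \left(Q \left(- \frac{1}{141}\right) + \frac{T}{Q}\right) = 2 - \left(\frac{Q}{141} - \frac{T}{Q}\right) = 2 - \frac{Q}{141} + \frac{T}{Q}$)
$B{\left(-212,11 \left(-4 - 1\right) \right)} + q^{4} = \left(2 - - \frac{212}{141} + \frac{11 \left(-4 - 1\right)}{-212}\right) + \left(-48\right)^{4} = \left(2 + \frac{212}{141} + 11 \left(-5\right) \left(- \frac{1}{212}\right)\right) + 5308416 = \left(2 + \frac{212}{141} - - \frac{55}{212}\right) + 5308416 = \left(2 + \frac{212}{141} + \frac{55}{212}\right) + 5308416 = \frac{112483}{29892} + 5308416 = \frac{158679283555}{29892}$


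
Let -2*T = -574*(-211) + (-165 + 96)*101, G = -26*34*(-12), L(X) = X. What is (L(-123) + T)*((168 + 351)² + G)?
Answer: -32025933879/2 ≈ -1.6013e+10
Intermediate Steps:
G = 10608 (G = -884*(-12) = 10608)
T = -114145/2 (T = -(-574*(-211) + (-165 + 96)*101)/2 = -(121114 - 69*101)/2 = -(121114 - 6969)/2 = -½*114145 = -114145/2 ≈ -57073.)
(L(-123) + T)*((168 + 351)² + G) = (-123 - 114145/2)*((168 + 351)² + 10608) = -114391*(519² + 10608)/2 = -114391*(269361 + 10608)/2 = -114391/2*279969 = -32025933879/2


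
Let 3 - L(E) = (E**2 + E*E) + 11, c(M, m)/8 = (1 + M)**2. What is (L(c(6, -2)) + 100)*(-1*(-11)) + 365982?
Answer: -3013614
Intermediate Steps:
c(M, m) = 8*(1 + M)**2
L(E) = -8 - 2*E**2 (L(E) = 3 - ((E**2 + E*E) + 11) = 3 - ((E**2 + E**2) + 11) = 3 - (2*E**2 + 11) = 3 - (11 + 2*E**2) = 3 + (-11 - 2*E**2) = -8 - 2*E**2)
(L(c(6, -2)) + 100)*(-1*(-11)) + 365982 = ((-8 - 2*64*(1 + 6)**4) + 100)*(-1*(-11)) + 365982 = ((-8 - 2*(8*7**2)**2) + 100)*11 + 365982 = ((-8 - 2*(8*49)**2) + 100)*11 + 365982 = ((-8 - 2*392**2) + 100)*11 + 365982 = ((-8 - 2*153664) + 100)*11 + 365982 = ((-8 - 307328) + 100)*11 + 365982 = (-307336 + 100)*11 + 365982 = -307236*11 + 365982 = -3379596 + 365982 = -3013614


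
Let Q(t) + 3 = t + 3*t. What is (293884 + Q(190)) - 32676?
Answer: 261965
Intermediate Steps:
Q(t) = -3 + 4*t (Q(t) = -3 + (t + 3*t) = -3 + 4*t)
(293884 + Q(190)) - 32676 = (293884 + (-3 + 4*190)) - 32676 = (293884 + (-3 + 760)) - 32676 = (293884 + 757) - 32676 = 294641 - 32676 = 261965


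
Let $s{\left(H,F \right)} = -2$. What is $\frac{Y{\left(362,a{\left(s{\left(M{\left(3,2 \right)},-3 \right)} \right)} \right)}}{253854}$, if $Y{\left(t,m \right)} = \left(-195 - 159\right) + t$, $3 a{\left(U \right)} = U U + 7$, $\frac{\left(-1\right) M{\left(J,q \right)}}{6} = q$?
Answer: $\frac{4}{126927} \approx 3.1514 \cdot 10^{-5}$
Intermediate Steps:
$M{\left(J,q \right)} = - 6 q$
$a{\left(U \right)} = \frac{7}{3} + \frac{U^{2}}{3}$ ($a{\left(U \right)} = \frac{U U + 7}{3} = \frac{U^{2} + 7}{3} = \frac{7 + U^{2}}{3} = \frac{7}{3} + \frac{U^{2}}{3}$)
$Y{\left(t,m \right)} = -354 + t$
$\frac{Y{\left(362,a{\left(s{\left(M{\left(3,2 \right)},-3 \right)} \right)} \right)}}{253854} = \frac{-354 + 362}{253854} = 8 \cdot \frac{1}{253854} = \frac{4}{126927}$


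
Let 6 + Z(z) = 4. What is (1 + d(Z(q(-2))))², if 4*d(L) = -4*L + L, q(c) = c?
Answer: 25/4 ≈ 6.2500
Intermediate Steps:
Z(z) = -2 (Z(z) = -6 + 4 = -2)
d(L) = -3*L/4 (d(L) = (-4*L + L)/4 = (-3*L)/4 = -3*L/4)
(1 + d(Z(q(-2))))² = (1 - ¾*(-2))² = (1 + 3/2)² = (5/2)² = 25/4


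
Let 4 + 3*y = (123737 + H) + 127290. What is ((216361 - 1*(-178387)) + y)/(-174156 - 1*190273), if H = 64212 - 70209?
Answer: -1429270/1093287 ≈ -1.3073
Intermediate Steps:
H = -5997
y = 245026/3 (y = -4/3 + ((123737 - 5997) + 127290)/3 = -4/3 + (117740 + 127290)/3 = -4/3 + (⅓)*245030 = -4/3 + 245030/3 = 245026/3 ≈ 81675.)
((216361 - 1*(-178387)) + y)/(-174156 - 1*190273) = ((216361 - 1*(-178387)) + 245026/3)/(-174156 - 1*190273) = ((216361 + 178387) + 245026/3)/(-174156 - 190273) = (394748 + 245026/3)/(-364429) = (1429270/3)*(-1/364429) = -1429270/1093287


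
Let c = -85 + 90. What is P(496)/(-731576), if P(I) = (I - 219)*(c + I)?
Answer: -138777/731576 ≈ -0.18970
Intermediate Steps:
c = 5
P(I) = (-219 + I)*(5 + I) (P(I) = (I - 219)*(5 + I) = (-219 + I)*(5 + I))
P(496)/(-731576) = (-1095 + 496² - 214*496)/(-731576) = (-1095 + 246016 - 106144)*(-1/731576) = 138777*(-1/731576) = -138777/731576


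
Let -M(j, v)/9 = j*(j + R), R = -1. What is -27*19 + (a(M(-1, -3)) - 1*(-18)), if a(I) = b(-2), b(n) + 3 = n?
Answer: -500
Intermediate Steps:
M(j, v) = -9*j*(-1 + j) (M(j, v) = -9*j*(j - 1) = -9*j*(-1 + j))
b(n) = -3 + n
a(I) = -5 (a(I) = -3 - 2 = -5)
-27*19 + (a(M(-1, -3)) - 1*(-18)) = -27*19 + (-5 - 1*(-18)) = -513 + (-5 + 18) = -513 + 13 = -500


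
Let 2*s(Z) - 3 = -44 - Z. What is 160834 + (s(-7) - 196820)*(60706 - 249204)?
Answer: 37103541660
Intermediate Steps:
s(Z) = -41/2 - Z/2 (s(Z) = 3/2 + (-44 - Z)/2 = 3/2 + (-22 - Z/2) = -41/2 - Z/2)
160834 + (s(-7) - 196820)*(60706 - 249204) = 160834 + ((-41/2 - 1/2*(-7)) - 196820)*(60706 - 249204) = 160834 + ((-41/2 + 7/2) - 196820)*(-188498) = 160834 + (-17 - 196820)*(-188498) = 160834 - 196837*(-188498) = 160834 + 37103380826 = 37103541660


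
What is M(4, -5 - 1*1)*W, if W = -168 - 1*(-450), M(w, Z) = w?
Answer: 1128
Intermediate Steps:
W = 282 (W = -168 + 450 = 282)
M(4, -5 - 1*1)*W = 4*282 = 1128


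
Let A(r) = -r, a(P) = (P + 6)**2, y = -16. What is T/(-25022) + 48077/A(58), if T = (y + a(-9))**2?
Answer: -300746384/362819 ≈ -828.92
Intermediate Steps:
a(P) = (6 + P)**2
T = 49 (T = (-16 + (6 - 9)**2)**2 = (-16 + (-3)**2)**2 = (-16 + 9)**2 = (-7)**2 = 49)
T/(-25022) + 48077/A(58) = 49/(-25022) + 48077/((-1*58)) = 49*(-1/25022) + 48077/(-58) = -49/25022 + 48077*(-1/58) = -49/25022 - 48077/58 = -300746384/362819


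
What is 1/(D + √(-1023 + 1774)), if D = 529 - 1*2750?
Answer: -2221/4932090 - √751/4932090 ≈ -0.00045587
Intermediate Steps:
D = -2221 (D = 529 - 2750 = -2221)
1/(D + √(-1023 + 1774)) = 1/(-2221 + √(-1023 + 1774)) = 1/(-2221 + √751)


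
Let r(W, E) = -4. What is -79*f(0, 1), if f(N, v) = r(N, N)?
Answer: 316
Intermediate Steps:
f(N, v) = -4
-79*f(0, 1) = -79*(-4) = 316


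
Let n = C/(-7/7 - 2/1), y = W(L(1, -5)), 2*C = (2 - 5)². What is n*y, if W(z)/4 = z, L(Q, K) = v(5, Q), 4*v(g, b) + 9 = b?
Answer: 12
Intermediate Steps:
v(g, b) = -9/4 + b/4
L(Q, K) = -9/4 + Q/4
W(z) = 4*z
C = 9/2 (C = (2 - 5)²/2 = (½)*(-3)² = (½)*9 = 9/2 ≈ 4.5000)
y = -8 (y = 4*(-9/4 + (¼)*1) = 4*(-9/4 + ¼) = 4*(-2) = -8)
n = -3/2 (n = 9/(2*(-7/7 - 2/1)) = 9/(2*(-7*⅐ - 2*1)) = 9/(2*(-1 - 2)) = (9/2)/(-3) = (9/2)*(-⅓) = -3/2 ≈ -1.5000)
n*y = -3/2*(-8) = 12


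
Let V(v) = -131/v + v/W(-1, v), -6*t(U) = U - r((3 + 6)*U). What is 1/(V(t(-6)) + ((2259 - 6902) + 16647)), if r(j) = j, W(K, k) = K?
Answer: 8/96227 ≈ 8.3137e-5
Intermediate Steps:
t(U) = 4*U/3 (t(U) = -(U - (3 + 6)*U)/6 = -(U - 9*U)/6 = -(-4)*U/3 = 4*U/3)
V(v) = -v - 131/v (V(v) = -131/v + v/(-1) = -131/v + v*(-1) = -131/v - v = -v - 131/v)
1/(V(t(-6)) + ((2259 - 6902) + 16647)) = 1/((-4*(-6)/3 - 131/((4/3)*(-6))) + ((2259 - 6902) + 16647)) = 1/((-1*(-8) - 131/(-8)) + (-4643 + 16647)) = 1/((8 - 131*(-⅛)) + 12004) = 1/((8 + 131/8) + 12004) = 1/(195/8 + 12004) = 1/(96227/8) = 8/96227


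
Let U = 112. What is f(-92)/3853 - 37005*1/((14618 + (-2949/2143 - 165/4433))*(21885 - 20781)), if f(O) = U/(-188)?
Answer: -411841661996917/168247207453139488 ≈ -0.0024478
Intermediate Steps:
f(O) = -28/47 (f(O) = 112/(-188) = 112*(-1/188) = -28/47)
f(-92)/3853 - 37005*1/((14618 + (-2949/2143 - 165/4433))*(21885 - 20781)) = -28/47/3853 - 37005*1/((14618 + (-2949/2143 - 165/4433))*(21885 - 20781)) = -28/47*1/3853 - 37005*1/(1104*(14618 + (-2949*1/2143 - 165*1/4433))) = -28/181091 - 37005*1/(1104*(14618 + (-2949/2143 - 15/403))) = -28/181091 - 37005*1/(1104*(14618 - 1220592/863629)) = -28/181091 - 37005/((12623308130/863629)*1104) = -28/181091 - 37005/13936132175520/863629 = -28/181091 - 37005*863629/13936132175520 = -28/181091 - 2130572743/929075478368 = -411841661996917/168247207453139488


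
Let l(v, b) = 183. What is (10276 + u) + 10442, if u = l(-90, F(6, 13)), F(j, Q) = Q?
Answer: 20901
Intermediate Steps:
u = 183
(10276 + u) + 10442 = (10276 + 183) + 10442 = 10459 + 10442 = 20901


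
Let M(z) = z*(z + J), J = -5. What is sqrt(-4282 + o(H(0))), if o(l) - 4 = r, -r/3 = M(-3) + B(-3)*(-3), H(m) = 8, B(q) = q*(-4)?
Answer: I*sqrt(4242) ≈ 65.131*I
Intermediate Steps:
B(q) = -4*q
M(z) = z*(-5 + z) (M(z) = z*(z - 5) = z*(-5 + z))
r = 36 (r = -3*(-3*(-5 - 3) - 4*(-3)*(-3)) = -3*(-3*(-8) + 12*(-3)) = -3*(24 - 36) = -3*(-12) = 36)
o(l) = 40 (o(l) = 4 + 36 = 40)
sqrt(-4282 + o(H(0))) = sqrt(-4282 + 40) = sqrt(-4242) = I*sqrt(4242)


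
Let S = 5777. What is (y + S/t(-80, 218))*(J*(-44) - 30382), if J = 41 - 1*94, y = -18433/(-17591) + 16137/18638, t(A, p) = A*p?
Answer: -116422365498615/2622888464 ≈ -44387.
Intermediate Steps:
y = 627420221/327861058 (y = -18433*(-1/17591) + 16137*(1/18638) = 18433/17591 + 16137/18638 = 627420221/327861058 ≈ 1.9137)
J = -53 (J = 41 - 94 = -53)
(y + S/t(-80, 218))*(J*(-44) - 30382) = (627420221/327861058 + 5777/((-80*218)))*(-53*(-44) - 30382) = (627420221/327861058 + 5777/(-17440))*(2332 - 30382) = (627420221/327861058 + 5777*(-1/17440))*(-28050) = (627420221/327861058 - 53/160)*(-28050) = (41505299643/26228884640)*(-28050) = -116422365498615/2622888464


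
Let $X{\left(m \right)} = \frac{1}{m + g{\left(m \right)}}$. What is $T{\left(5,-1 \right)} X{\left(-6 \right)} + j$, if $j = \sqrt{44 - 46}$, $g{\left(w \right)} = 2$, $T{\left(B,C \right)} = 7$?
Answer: $- \frac{7}{4} + i \sqrt{2} \approx -1.75 + 1.4142 i$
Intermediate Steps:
$j = i \sqrt{2}$ ($j = \sqrt{-2} = i \sqrt{2} \approx 1.4142 i$)
$X{\left(m \right)} = \frac{1}{2 + m}$ ($X{\left(m \right)} = \frac{1}{m + 2} = \frac{1}{2 + m}$)
$T{\left(5,-1 \right)} X{\left(-6 \right)} + j = \frac{7}{2 - 6} + i \sqrt{2} = \frac{7}{-4} + i \sqrt{2} = 7 \left(- \frac{1}{4}\right) + i \sqrt{2} = - \frac{7}{4} + i \sqrt{2}$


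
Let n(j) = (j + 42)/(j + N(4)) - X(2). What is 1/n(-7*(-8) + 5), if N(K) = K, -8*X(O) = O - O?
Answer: 65/103 ≈ 0.63107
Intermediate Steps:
X(O) = 0 (X(O) = -(O - O)/8 = -1/8*0 = 0)
n(j) = (42 + j)/(4 + j) (n(j) = (j + 42)/(j + 4) - 1*0 = (42 + j)/(4 + j) + 0 = (42 + j)/(4 + j))
1/n(-7*(-8) + 5) = 1/((42 + (-7*(-8) + 5))/(4 + (-7*(-8) + 5))) = 1/((42 + (56 + 5))/(4 + (56 + 5))) = 1/((42 + 61)/(4 + 61)) = 1/(103/65) = 65/103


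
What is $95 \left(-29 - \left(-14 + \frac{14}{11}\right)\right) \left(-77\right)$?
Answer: $119035$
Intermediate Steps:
$95 \left(-29 - \left(-14 + \frac{14}{11}\right)\right) \left(-77\right) = 95 \left(-29 + \left(\left(-14\right) \frac{1}{11} + 14\right)\right) \left(-77\right) = 95 \left(-29 + \left(- \frac{14}{11} + 14\right)\right) \left(-77\right) = 95 \left(-29 + \frac{140}{11}\right) \left(-77\right) = 95 \left(- \frac{179}{11}\right) \left(-77\right) = \left(- \frac{17005}{11}\right) \left(-77\right) = 119035$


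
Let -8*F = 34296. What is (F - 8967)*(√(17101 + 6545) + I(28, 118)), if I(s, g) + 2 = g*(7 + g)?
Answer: -195469992 - 13254*√23646 ≈ -1.9751e+8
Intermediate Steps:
F = -4287 (F = -⅛*34296 = -4287)
I(s, g) = -2 + g*(7 + g)
(F - 8967)*(√(17101 + 6545) + I(28, 118)) = (-4287 - 8967)*(√(17101 + 6545) + (-2 + 118² + 7*118)) = -13254*(√23646 + (-2 + 13924 + 826)) = -13254*(√23646 + 14748) = -13254*(14748 + √23646) = -195469992 - 13254*√23646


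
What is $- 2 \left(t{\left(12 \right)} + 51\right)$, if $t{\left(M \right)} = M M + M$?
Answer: $-414$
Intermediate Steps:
$t{\left(M \right)} = M + M^{2}$ ($t{\left(M \right)} = M^{2} + M = M + M^{2}$)
$- 2 \left(t{\left(12 \right)} + 51\right) = - 2 \left(12 \left(1 + 12\right) + 51\right) = - 2 \left(12 \cdot 13 + 51\right) = - 2 \left(156 + 51\right) = \left(-2\right) 207 = -414$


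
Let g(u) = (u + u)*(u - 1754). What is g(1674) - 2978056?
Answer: -3245896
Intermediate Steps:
g(u) = 2*u*(-1754 + u) (g(u) = (2*u)*(-1754 + u) = 2*u*(-1754 + u))
g(1674) - 2978056 = 2*1674*(-1754 + 1674) - 2978056 = 2*1674*(-80) - 2978056 = -267840 - 2978056 = -3245896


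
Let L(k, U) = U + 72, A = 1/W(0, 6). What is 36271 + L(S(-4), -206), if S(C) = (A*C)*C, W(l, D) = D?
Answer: 36137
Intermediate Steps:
A = 1/6 ≈ 0.16667
S(C) = C**2/6 (S(C) = (C/6)*C = C**2/6)
L(k, U) = 72 + U
36271 + L(S(-4), -206) = 36271 + (72 - 206) = 36271 - 134 = 36137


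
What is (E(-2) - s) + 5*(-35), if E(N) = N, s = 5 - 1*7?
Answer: -175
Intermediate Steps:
s = -2 (s = 5 - 7 = -2)
(E(-2) - s) + 5*(-35) = (-2 - 1*(-2)) + 5*(-35) = (-2 + 2) - 175 = 0 - 175 = -175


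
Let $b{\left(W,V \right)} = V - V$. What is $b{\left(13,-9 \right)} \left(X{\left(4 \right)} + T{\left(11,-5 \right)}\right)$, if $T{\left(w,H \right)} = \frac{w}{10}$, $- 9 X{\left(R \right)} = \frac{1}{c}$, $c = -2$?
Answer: $0$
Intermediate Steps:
$b{\left(W,V \right)} = 0$
$X{\left(R \right)} = \frac{1}{18}$ ($X{\left(R \right)} = - \frac{1}{9 \left(-2\right)} = \left(- \frac{1}{9}\right) \left(- \frac{1}{2}\right) = \frac{1}{18}$)
$T{\left(w,H \right)} = \frac{w}{10}$ ($T{\left(w,H \right)} = w \frac{1}{10} = \frac{w}{10}$)
$b{\left(13,-9 \right)} \left(X{\left(4 \right)} + T{\left(11,-5 \right)}\right) = 0 \left(\frac{1}{18} + \frac{1}{10} \cdot 11\right) = 0 \left(\frac{1}{18} + \frac{11}{10}\right) = 0 \cdot \frac{52}{45} = 0$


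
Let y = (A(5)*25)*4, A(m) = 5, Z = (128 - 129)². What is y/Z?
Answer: 500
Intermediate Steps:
Z = 1 (Z = (-1)² = 1)
y = 500 (y = (5*25)*4 = 125*4 = 500)
y/Z = 500/1 = 500*1 = 500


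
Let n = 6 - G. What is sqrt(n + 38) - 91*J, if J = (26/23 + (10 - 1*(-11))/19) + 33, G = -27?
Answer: -1401218/437 + sqrt(71) ≈ -3198.0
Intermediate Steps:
n = 33 (n = 6 - 1*(-27) = 6 + 27 = 33)
J = 15398/437 (J = (26*(1/23) + (10 + 11)*(1/19)) + 33 = (26/23 + 21*(1/19)) + 33 = (26/23 + 21/19) + 33 = 977/437 + 33 = 15398/437 ≈ 35.236)
sqrt(n + 38) - 91*J = sqrt(33 + 38) - 91*15398/437 = sqrt(71) - 1401218/437 = -1401218/437 + sqrt(71)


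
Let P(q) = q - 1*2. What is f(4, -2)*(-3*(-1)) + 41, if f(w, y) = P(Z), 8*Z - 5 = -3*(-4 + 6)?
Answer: 277/8 ≈ 34.625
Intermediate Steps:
Z = -1/8 (Z = 5/8 + (-3*(-4 + 6))/8 = 5/8 + (-3*2)/8 = 5/8 + (1/8)*(-6) = 5/8 - 3/4 = -1/8 ≈ -0.12500)
P(q) = -2 + q (P(q) = q - 2 = -2 + q)
f(w, y) = -17/8 (f(w, y) = -2 - 1/8 = -17/8)
f(4, -2)*(-3*(-1)) + 41 = -(-51)*(-1)/8 + 41 = -17/8*3 + 41 = -51/8 + 41 = 277/8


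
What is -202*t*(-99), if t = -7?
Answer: -139986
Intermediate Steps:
-202*t*(-99) = -202*(-7)*(-99) = 1414*(-99) = -139986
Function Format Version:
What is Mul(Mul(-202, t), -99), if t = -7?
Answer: -139986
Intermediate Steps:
Mul(Mul(-202, t), -99) = Mul(Mul(-202, -7), -99) = Mul(1414, -99) = -139986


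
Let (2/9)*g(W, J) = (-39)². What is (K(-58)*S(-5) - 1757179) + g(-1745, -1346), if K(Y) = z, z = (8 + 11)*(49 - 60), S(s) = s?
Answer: -3498579/2 ≈ -1.7493e+6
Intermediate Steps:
z = -209 (z = 19*(-11) = -209)
K(Y) = -209
g(W, J) = 13689/2 (g(W, J) = (9/2)*(-39)² = (9/2)*1521 = 13689/2)
(K(-58)*S(-5) - 1757179) + g(-1745, -1346) = (-209*(-5) - 1757179) + 13689/2 = (1045 - 1757179) + 13689/2 = -1756134 + 13689/2 = -3498579/2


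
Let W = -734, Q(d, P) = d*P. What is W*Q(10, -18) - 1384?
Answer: 130736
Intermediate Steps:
Q(d, P) = P*d
W*Q(10, -18) - 1384 = -(-13212)*10 - 1384 = -734*(-180) - 1384 = 132120 - 1384 = 130736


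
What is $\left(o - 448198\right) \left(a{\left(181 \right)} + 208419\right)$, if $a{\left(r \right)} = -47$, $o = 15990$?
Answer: $-90060045376$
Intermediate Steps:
$\left(o - 448198\right) \left(a{\left(181 \right)} + 208419\right) = \left(15990 - 448198\right) \left(-47 + 208419\right) = \left(-432208\right) 208372 = -90060045376$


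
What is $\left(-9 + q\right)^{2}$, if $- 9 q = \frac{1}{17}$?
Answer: $\frac{1898884}{23409} \approx 81.118$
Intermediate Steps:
$q = - \frac{1}{153}$ ($q = - \frac{1}{9 \cdot 17} = \left(- \frac{1}{9}\right) \frac{1}{17} = - \frac{1}{153} \approx -0.0065359$)
$\left(-9 + q\right)^{2} = \left(-9 - \frac{1}{153}\right)^{2} = \left(- \frac{1378}{153}\right)^{2} = \frac{1898884}{23409}$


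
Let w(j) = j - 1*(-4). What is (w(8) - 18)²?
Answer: 36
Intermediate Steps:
w(j) = 4 + j (w(j) = j + 4 = 4 + j)
(w(8) - 18)² = ((4 + 8) - 18)² = (12 - 18)² = (-6)² = 36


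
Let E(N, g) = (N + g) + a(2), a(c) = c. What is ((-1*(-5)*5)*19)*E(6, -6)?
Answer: 950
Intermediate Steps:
E(N, g) = 2 + N + g (E(N, g) = (N + g) + 2 = 2 + N + g)
((-1*(-5)*5)*19)*E(6, -6) = ((-1*(-5)*5)*19)*(2 + 6 - 6) = ((5*5)*19)*2 = (25*19)*2 = 475*2 = 950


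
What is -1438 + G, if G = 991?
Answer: -447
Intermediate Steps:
-1438 + G = -1438 + 991 = -447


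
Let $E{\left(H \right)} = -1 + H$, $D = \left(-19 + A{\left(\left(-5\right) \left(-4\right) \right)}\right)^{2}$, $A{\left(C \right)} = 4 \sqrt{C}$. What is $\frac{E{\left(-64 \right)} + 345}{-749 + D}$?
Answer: $\frac{1190}{28591} - \frac{5320 \sqrt{5}}{28591} \approx -0.37445$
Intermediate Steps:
$D = \left(-19 + 8 \sqrt{5}\right)^{2}$ ($D = \left(-19 + 4 \sqrt{\left(-5\right) \left(-4\right)}\right)^{2} = \left(-19 + 4 \sqrt{20}\right)^{2} = \left(-19 + 4 \cdot 2 \sqrt{5}\right)^{2} = \left(-19 + 8 \sqrt{5}\right)^{2} \approx 1.2353$)
$\frac{E{\left(-64 \right)} + 345}{-749 + D} = \frac{\left(-1 - 64\right) + 345}{-749 + \left(681 - 304 \sqrt{5}\right)} = \frac{-65 + 345}{-68 - 304 \sqrt{5}} = \frac{280}{-68 - 304 \sqrt{5}}$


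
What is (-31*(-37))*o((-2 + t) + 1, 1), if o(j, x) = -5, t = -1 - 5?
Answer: -5735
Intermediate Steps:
t = -6
(-31*(-37))*o((-2 + t) + 1, 1) = -31*(-37)*(-5) = 1147*(-5) = -5735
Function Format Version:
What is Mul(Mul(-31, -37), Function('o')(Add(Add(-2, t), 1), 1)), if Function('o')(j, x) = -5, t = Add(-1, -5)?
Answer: -5735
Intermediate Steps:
t = -6
Mul(Mul(-31, -37), Function('o')(Add(Add(-2, t), 1), 1)) = Mul(Mul(-31, -37), -5) = Mul(1147, -5) = -5735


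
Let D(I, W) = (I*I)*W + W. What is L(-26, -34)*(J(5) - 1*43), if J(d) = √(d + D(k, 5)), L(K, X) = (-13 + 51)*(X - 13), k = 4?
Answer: 76798 - 5358*√10 ≈ 59855.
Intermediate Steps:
D(I, W) = W + W*I² (D(I, W) = I²*W + W = W*I² + W = W + W*I²)
L(K, X) = -494 + 38*X (L(K, X) = 38*(-13 + X) = -494 + 38*X)
J(d) = √(85 + d) (J(d) = √(d + 5*(1 + 4²)) = √(d + 5*(1 + 16)) = √(d + 5*17) = √(d + 85) = √(85 + d))
L(-26, -34)*(J(5) - 1*43) = (-494 + 38*(-34))*(√(85 + 5) - 1*43) = (-494 - 1292)*(√90 - 43) = -1786*(3*√10 - 43) = -1786*(-43 + 3*√10) = 76798 - 5358*√10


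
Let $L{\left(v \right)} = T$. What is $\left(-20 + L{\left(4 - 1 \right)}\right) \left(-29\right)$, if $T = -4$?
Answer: $696$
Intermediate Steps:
$L{\left(v \right)} = -4$
$\left(-20 + L{\left(4 - 1 \right)}\right) \left(-29\right) = \left(-20 - 4\right) \left(-29\right) = \left(-24\right) \left(-29\right) = 696$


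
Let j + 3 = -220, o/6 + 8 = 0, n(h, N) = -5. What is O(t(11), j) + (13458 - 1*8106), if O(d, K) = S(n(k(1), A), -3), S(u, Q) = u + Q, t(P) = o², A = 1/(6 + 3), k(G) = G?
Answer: 5344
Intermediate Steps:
A = ⅑ (A = 1/9 = ⅑ ≈ 0.11111)
o = -48 (o = -48 + 6*0 = -48 + 0 = -48)
j = -223 (j = -3 - 220 = -223)
t(P) = 2304 (t(P) = (-48)² = 2304)
S(u, Q) = Q + u
O(d, K) = -8 (O(d, K) = -3 - 5 = -8)
O(t(11), j) + (13458 - 1*8106) = -8 + (13458 - 1*8106) = -8 + (13458 - 8106) = -8 + 5352 = 5344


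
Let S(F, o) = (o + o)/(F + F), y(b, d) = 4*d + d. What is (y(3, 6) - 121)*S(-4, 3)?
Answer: 273/4 ≈ 68.250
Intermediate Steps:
y(b, d) = 5*d
S(F, o) = o/F (S(F, o) = (2*o)/((2*F)) = (2*o)*(1/(2*F)) = o/F)
(y(3, 6) - 121)*S(-4, 3) = (5*6 - 121)*(3/(-4)) = (30 - 121)*(3*(-¼)) = -91*(-¾) = 273/4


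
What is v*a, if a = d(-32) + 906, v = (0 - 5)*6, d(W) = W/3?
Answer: -26860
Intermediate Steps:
d(W) = W/3 (d(W) = W*(⅓) = W/3)
v = -30 (v = -5*6 = -30)
a = 2686/3 (a = (⅓)*(-32) + 906 = -32/3 + 906 = 2686/3 ≈ 895.33)
v*a = -30*2686/3 = -26860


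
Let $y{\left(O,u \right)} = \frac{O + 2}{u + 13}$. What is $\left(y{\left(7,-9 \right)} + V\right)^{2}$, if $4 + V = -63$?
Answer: $\frac{67081}{16} \approx 4192.6$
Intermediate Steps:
$V = -67$ ($V = -4 - 63 = -67$)
$y{\left(O,u \right)} = \frac{2 + O}{13 + u}$
$\left(y{\left(7,-9 \right)} + V\right)^{2} = \left(\frac{2 + 7}{13 - 9} - 67\right)^{2} = \left(\frac{1}{4} \cdot 9 - 67\right)^{2} = \left(\frac{9}{4} - 67\right)^{2} = \left(- \frac{259}{4}\right)^{2} = \frac{67081}{16}$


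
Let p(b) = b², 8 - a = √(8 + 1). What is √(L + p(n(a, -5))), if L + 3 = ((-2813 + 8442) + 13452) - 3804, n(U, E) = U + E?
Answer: √15274 ≈ 123.59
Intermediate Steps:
a = 5 (a = 8 - √(8 + 1) = 8 - √9 = 8 - 1*3 = 8 - 3 = 5)
n(U, E) = E + U
L = 15274 (L = -3 + (((-2813 + 8442) + 13452) - 3804) = -3 + ((5629 + 13452) - 3804) = -3 + (19081 - 3804) = -3 + 15277 = 15274)
√(L + p(n(a, -5))) = √(15274 + (-5 + 5)²) = √(15274 + 0²) = √(15274 + 0) = √15274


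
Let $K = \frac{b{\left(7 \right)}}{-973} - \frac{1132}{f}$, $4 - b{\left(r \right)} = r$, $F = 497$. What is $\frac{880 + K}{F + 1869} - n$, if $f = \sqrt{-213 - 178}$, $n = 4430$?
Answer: $- \frac{10197526497}{2302118} + \frac{566 i \sqrt{391}}{462553} \approx -4429.6 + 0.024196 i$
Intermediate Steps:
$f = i \sqrt{391}$ ($f = \sqrt{-391} = i \sqrt{391} \approx 19.774 i$)
$b{\left(r \right)} = 4 - r$
$K = \frac{3}{973} + \frac{1132 i \sqrt{391}}{391}$ ($K = \frac{4 - 7}{-973} - \frac{1132}{i \sqrt{391}} = \left(4 - 7\right) \left(- \frac{1}{973}\right) - 1132 \left(- \frac{i \sqrt{391}}{391}\right) = \left(-3\right) \left(- \frac{1}{973}\right) + \frac{1132 i \sqrt{391}}{391} = \frac{3}{973} + \frac{1132 i \sqrt{391}}{391} \approx 0.0030832 + 57.248 i$)
$\frac{880 + K}{F + 1869} - n = \frac{880 + \left(\frac{3}{973} + \frac{1132 i \sqrt{391}}{391}\right)}{497 + 1869} - 4430 = \frac{\frac{856243}{973} + \frac{1132 i \sqrt{391}}{391}}{2366} - 4430 = \left(\frac{856243}{973} + \frac{1132 i \sqrt{391}}{391}\right) \frac{1}{2366} - 4430 = \left(\frac{856243}{2302118} + \frac{566 i \sqrt{391}}{462553}\right) - 4430 = - \frac{10197526497}{2302118} + \frac{566 i \sqrt{391}}{462553}$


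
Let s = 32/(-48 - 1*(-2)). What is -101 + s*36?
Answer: -2899/23 ≈ -126.04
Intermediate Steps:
s = -16/23 (s = 32/(-48 + 2) = 32/(-46) = 32*(-1/46) = -16/23 ≈ -0.69565)
-101 + s*36 = -101 - 16/23*36 = -101 - 576/23 = -2899/23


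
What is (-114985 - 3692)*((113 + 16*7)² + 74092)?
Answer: -14801039409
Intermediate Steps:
(-114985 - 3692)*((113 + 16*7)² + 74092) = -118677*((113 + 112)² + 74092) = -118677*(225² + 74092) = -118677*(50625 + 74092) = -118677*124717 = -14801039409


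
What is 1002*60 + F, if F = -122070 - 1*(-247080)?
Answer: 185130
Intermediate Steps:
F = 125010 (F = -122070 + 247080 = 125010)
1002*60 + F = 1002*60 + 125010 = 60120 + 125010 = 185130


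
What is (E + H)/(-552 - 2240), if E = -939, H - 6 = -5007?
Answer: 1485/698 ≈ 2.1275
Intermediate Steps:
H = -5001 (H = 6 - 5007 = -5001)
(E + H)/(-552 - 2240) = (-939 - 5001)/(-552 - 2240) = -5940/(-2792) = -5940*(-1/2792) = 1485/698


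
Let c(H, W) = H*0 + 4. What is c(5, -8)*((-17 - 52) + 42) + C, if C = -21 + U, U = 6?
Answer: -123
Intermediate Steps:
c(H, W) = 4 (c(H, W) = 0 + 4 = 4)
C = -15 (C = -21 + 6 = -15)
c(5, -8)*((-17 - 52) + 42) + C = 4*((-17 - 52) + 42) - 15 = 4*(-69 + 42) - 15 = 4*(-27) - 15 = -108 - 15 = -123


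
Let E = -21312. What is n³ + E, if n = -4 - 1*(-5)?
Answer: -21311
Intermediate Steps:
n = 1 (n = -4 + 5 = 1)
n³ + E = 1³ - 21312 = 1 - 21312 = -21311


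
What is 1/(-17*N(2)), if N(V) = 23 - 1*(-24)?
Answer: -1/799 ≈ -0.0012516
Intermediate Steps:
N(V) = 47 (N(V) = 23 + 24 = 47)
1/(-17*N(2)) = 1/(-17*47) = 1/(-799) = -1/799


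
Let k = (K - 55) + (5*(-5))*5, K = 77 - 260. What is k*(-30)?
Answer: 10890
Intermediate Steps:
K = -183
k = -363 (k = (-183 - 55) + (5*(-5))*5 = -238 - 25*5 = -238 - 125 = -363)
k*(-30) = -363*(-30) = 10890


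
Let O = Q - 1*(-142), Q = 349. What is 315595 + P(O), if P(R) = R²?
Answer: 556676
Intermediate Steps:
O = 491 (O = 349 - 1*(-142) = 349 + 142 = 491)
315595 + P(O) = 315595 + 491² = 315595 + 241081 = 556676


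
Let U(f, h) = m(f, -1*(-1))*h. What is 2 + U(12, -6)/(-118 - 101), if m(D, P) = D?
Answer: 170/73 ≈ 2.3288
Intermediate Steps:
U(f, h) = f*h
2 + U(12, -6)/(-118 - 101) = 2 + (12*(-6))/(-118 - 101) = 2 - 72/(-219) = 2 - 1/219*(-72) = 2 + 24/73 = 170/73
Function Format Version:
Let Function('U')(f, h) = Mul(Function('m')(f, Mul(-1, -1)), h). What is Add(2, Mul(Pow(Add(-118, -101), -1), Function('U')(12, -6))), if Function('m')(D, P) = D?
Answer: Rational(170, 73) ≈ 2.3288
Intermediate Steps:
Function('U')(f, h) = Mul(f, h)
Add(2, Mul(Pow(Add(-118, -101), -1), Function('U')(12, -6))) = Add(2, Mul(Pow(Add(-118, -101), -1), Mul(12, -6))) = Add(2, Mul(Pow(-219, -1), -72)) = Add(2, Mul(Rational(-1, 219), -72)) = Add(2, Rational(24, 73)) = Rational(170, 73)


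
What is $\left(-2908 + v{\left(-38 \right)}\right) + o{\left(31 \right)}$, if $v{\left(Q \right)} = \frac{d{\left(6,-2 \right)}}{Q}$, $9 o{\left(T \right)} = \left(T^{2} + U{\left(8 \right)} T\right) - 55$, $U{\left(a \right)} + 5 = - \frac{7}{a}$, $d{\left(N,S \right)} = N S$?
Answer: $- \frac{3867683}{1368} \approx -2827.3$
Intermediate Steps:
$U{\left(a \right)} = -5 - \frac{7}{a}$
$o{\left(T \right)} = - \frac{55}{9} - \frac{47 T}{72} + \frac{T^{2}}{9}$ ($o{\left(T \right)} = \frac{\left(T^{2} + \left(-5 - \frac{7}{8}\right) T\right) - 55}{9} = \frac{\left(T^{2} - \frac{47 T}{8}\right) - 55}{9} = \frac{-55 + T^{2} - \frac{47 T}{8}}{9} = - \frac{55}{9} - \frac{47 T}{72} + \frac{T^{2}}{9}$)
$v{\left(Q \right)} = - \frac{12}{Q}$ ($v{\left(Q \right)} = \frac{6 \left(-2\right)}{Q} = - \frac{12}{Q}$)
$\left(-2908 + v{\left(-38 \right)}\right) + o{\left(31 \right)} = \left(-2908 - \frac{12}{-38}\right) - \left(\frac{1897}{72} - \frac{961}{9}\right) = \left(-2908 - - \frac{6}{19}\right) - - \frac{5791}{72} = \left(-2908 + \frac{6}{19}\right) - - \frac{5791}{72} = - \frac{55246}{19} + \frac{5791}{72} = - \frac{3867683}{1368}$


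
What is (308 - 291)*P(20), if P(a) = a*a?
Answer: 6800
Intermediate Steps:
P(a) = a²
(308 - 291)*P(20) = (308 - 291)*20² = 17*400 = 6800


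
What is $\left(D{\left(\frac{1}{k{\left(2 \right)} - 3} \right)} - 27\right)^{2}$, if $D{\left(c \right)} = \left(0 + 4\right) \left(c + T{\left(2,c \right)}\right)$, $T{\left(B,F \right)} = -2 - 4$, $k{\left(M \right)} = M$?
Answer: $3025$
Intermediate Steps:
$T{\left(B,F \right)} = -6$ ($T{\left(B,F \right)} = -2 - 4 = -6$)
$D{\left(c \right)} = -24 + 4 c$ ($D{\left(c \right)} = \left(0 + 4\right) \left(c - 6\right) = 4 \left(-6 + c\right) = -24 + 4 c$)
$\left(D{\left(\frac{1}{k{\left(2 \right)} - 3} \right)} - 27\right)^{2} = \left(\left(-24 + \frac{4}{2 - 3}\right) - 27\right)^{2} = \left(\left(-24 + \frac{4}{-1}\right) - 27\right)^{2} = \left(\left(-24 + 4 \left(-1\right)\right) - 27\right)^{2} = \left(\left(-24 - 4\right) - 27\right)^{2} = \left(-28 - 27\right)^{2} = \left(-55\right)^{2} = 3025$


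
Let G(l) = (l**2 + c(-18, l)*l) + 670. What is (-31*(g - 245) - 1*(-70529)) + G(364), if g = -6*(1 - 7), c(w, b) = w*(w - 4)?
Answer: 354318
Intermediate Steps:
c(w, b) = w*(-4 + w)
g = 36 (g = -6*(-6) = 36)
G(l) = 670 + l**2 + 396*l (G(l) = (l**2 + (-18*(-4 - 18))*l) + 670 = (l**2 + (-18*(-22))*l) + 670 = (l**2 + 396*l) + 670 = 670 + l**2 + 396*l)
(-31*(g - 245) - 1*(-70529)) + G(364) = (-31*(36 - 245) - 1*(-70529)) + (670 + 364**2 + 396*364) = (-31*(-209) + 70529) + (670 + 132496 + 144144) = (6479 + 70529) + 277310 = 77008 + 277310 = 354318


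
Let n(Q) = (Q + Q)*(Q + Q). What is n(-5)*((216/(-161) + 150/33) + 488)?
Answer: 86992200/1771 ≈ 49120.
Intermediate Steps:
n(Q) = 4*Q² (n(Q) = (2*Q)*(2*Q) = 4*Q²)
n(-5)*((216/(-161) + 150/33) + 488) = (4*(-5)²)*((216/(-161) + 150/33) + 488) = (4*25)*((216*(-1/161) + 150*(1/33)) + 488) = 100*((-216/161 + 50/11) + 488) = 100*(5674/1771 + 488) = 100*(869922/1771) = 86992200/1771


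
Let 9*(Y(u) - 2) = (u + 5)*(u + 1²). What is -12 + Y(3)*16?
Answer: 692/9 ≈ 76.889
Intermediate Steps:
Y(u) = 2 + (1 + u)*(5 + u)/9 (Y(u) = 2 + ((u + 5)*(u + 1²))/9 = 2 + ((5 + u)*(u + 1))/9 = 2 + ((5 + u)*(1 + u))/9 = 2 + ((1 + u)*(5 + u))/9 = 2 + (1 + u)*(5 + u)/9)
-12 + Y(3)*16 = -12 + (23/9 + (⅑)*3² + (⅔)*3)*16 = -12 + (23/9 + (⅑)*9 + 2)*16 = -12 + (23/9 + 1 + 2)*16 = -12 + (50/9)*16 = -12 + 800/9 = 692/9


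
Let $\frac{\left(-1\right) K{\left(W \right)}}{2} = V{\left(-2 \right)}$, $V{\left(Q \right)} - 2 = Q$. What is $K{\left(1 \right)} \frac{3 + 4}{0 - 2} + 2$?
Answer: $2$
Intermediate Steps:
$V{\left(Q \right)} = 2 + Q$
$K{\left(W \right)} = 0$ ($K{\left(W \right)} = - 2 \left(2 - 2\right) = \left(-2\right) 0 = 0$)
$K{\left(1 \right)} \frac{3 + 4}{0 - 2} + 2 = 0 \frac{3 + 4}{0 - 2} + 2 = 0 \frac{7}{-2} + 2 = 0 \cdot 7 \left(- \frac{1}{2}\right) + 2 = 0 \left(- \frac{7}{2}\right) + 2 = 0 + 2 = 2$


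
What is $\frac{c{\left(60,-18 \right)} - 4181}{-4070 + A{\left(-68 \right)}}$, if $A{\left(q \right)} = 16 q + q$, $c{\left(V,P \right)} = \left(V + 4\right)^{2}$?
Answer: $\frac{85}{5226} \approx 0.016265$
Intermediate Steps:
$c{\left(V,P \right)} = \left(4 + V\right)^{2}$
$A{\left(q \right)} = 17 q$
$\frac{c{\left(60,-18 \right)} - 4181}{-4070 + A{\left(-68 \right)}} = \frac{\left(4 + 60\right)^{2} - 4181}{-4070 + 17 \left(-68\right)} = \frac{64^{2} - 4181}{-4070 - 1156} = \frac{4096 - 4181}{-5226} = \left(-85\right) \left(- \frac{1}{5226}\right) = \frac{85}{5226}$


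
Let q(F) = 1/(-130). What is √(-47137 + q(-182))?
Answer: I*√796615430/130 ≈ 217.11*I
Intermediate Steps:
q(F) = -1/130
√(-47137 + q(-182)) = √(-47137 - 1/130) = √(-6127811/130) = I*√796615430/130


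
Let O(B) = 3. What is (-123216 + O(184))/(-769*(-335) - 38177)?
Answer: -41071/73146 ≈ -0.56149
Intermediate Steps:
(-123216 + O(184))/(-769*(-335) - 38177) = (-123216 + 3)/(-769*(-335) - 38177) = -123213/(257615 - 38177) = -123213/219438 = -123213*1/219438 = -41071/73146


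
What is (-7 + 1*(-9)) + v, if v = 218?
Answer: 202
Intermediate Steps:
(-7 + 1*(-9)) + v = (-7 + 1*(-9)) + 218 = (-7 - 9) + 218 = -16 + 218 = 202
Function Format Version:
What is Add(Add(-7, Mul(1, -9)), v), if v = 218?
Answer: 202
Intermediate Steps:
Add(Add(-7, Mul(1, -9)), v) = Add(Add(-7, Mul(1, -9)), 218) = Add(Add(-7, -9), 218) = Add(-16, 218) = 202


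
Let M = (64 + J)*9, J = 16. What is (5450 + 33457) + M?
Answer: 39627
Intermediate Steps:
M = 720 (M = (64 + 16)*9 = 80*9 = 720)
(5450 + 33457) + M = (5450 + 33457) + 720 = 38907 + 720 = 39627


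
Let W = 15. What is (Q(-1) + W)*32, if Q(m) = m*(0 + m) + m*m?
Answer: 544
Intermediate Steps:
Q(m) = 2*m² (Q(m) = m*m + m² = m² + m² = 2*m²)
(Q(-1) + W)*32 = (2*(-1)² + 15)*32 = (2*1 + 15)*32 = (2 + 15)*32 = 17*32 = 544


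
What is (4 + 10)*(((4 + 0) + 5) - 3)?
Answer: 84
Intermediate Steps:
(4 + 10)*(((4 + 0) + 5) - 3) = 14*((4 + 5) - 3) = 14*(9 - 3) = 14*6 = 84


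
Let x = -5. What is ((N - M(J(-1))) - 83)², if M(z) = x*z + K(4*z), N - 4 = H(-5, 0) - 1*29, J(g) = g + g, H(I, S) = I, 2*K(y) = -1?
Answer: 60025/4 ≈ 15006.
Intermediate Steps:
K(y) = -½ (K(y) = (½)*(-1) = -½)
J(g) = 2*g
N = -30 (N = 4 + (-5 - 1*29) = 4 + (-5 - 29) = 4 - 34 = -30)
M(z) = -½ - 5*z (M(z) = -5*z - ½ = -½ - 5*z)
((N - M(J(-1))) - 83)² = ((-30 - (-½ - 10*(-1))) - 83)² = ((-30 - (-½ - 5*(-2))) - 83)² = ((-30 - (-½ + 10)) - 83)² = ((-30 - 1*19/2) - 83)² = ((-30 - 19/2) - 83)² = (-79/2 - 83)² = (-245/2)² = 60025/4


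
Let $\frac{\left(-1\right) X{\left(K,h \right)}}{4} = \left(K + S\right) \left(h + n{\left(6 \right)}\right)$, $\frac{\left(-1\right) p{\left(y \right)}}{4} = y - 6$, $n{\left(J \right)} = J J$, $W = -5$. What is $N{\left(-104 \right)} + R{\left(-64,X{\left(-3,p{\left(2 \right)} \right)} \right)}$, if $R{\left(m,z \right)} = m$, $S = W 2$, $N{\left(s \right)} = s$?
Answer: $-168$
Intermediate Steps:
$n{\left(J \right)} = J^{2}$
$S = -10$ ($S = \left(-5\right) 2 = -10$)
$p{\left(y \right)} = 24 - 4 y$ ($p{\left(y \right)} = - 4 \left(y - 6\right) = - 4 \left(-6 + y\right) = 24 - 4 y$)
$X{\left(K,h \right)} = - 4 \left(-10 + K\right) \left(36 + h\right)$ ($X{\left(K,h \right)} = - 4 \left(K - 10\right) \left(h + 6^{2}\right) = - 4 \left(-10 + K\right) \left(h + 36\right) = - 4 \left(-10 + K\right) \left(36 + h\right)$)
$N{\left(-104 \right)} + R{\left(-64,X{\left(-3,p{\left(2 \right)} \right)} \right)} = -104 - 64 = -168$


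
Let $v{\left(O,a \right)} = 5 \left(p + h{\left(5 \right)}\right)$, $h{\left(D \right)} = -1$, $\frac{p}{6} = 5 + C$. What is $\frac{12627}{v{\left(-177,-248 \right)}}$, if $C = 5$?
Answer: $\frac{12627}{295} \approx 42.803$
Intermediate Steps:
$p = 60$ ($p = 6 \left(5 + 5\right) = 6 \cdot 10 = 60$)
$v{\left(O,a \right)} = 295$ ($v{\left(O,a \right)} = 5 \left(60 - 1\right) = 5 \cdot 59 = 295$)
$\frac{12627}{v{\left(-177,-248 \right)}} = \frac{12627}{295}$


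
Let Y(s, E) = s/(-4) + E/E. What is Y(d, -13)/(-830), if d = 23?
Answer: 19/3320 ≈ 0.0057229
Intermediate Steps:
Y(s, E) = 1 - s/4 (Y(s, E) = s*(-¼) + 1 = -s/4 + 1 = 1 - s/4)
Y(d, -13)/(-830) = (1 - ¼*23)/(-830) = (1 - 23/4)*(-1/830) = -19/4*(-1/830) = 19/3320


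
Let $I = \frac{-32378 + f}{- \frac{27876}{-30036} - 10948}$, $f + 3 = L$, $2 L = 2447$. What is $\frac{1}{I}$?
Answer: $\frac{54801042}{155974445} \approx 0.35135$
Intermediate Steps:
$L = \frac{2447}{2}$ ($L = \frac{1}{2} \cdot 2447 = \frac{2447}{2} \approx 1223.5$)
$f = \frac{2441}{2}$ ($f = -3 + \frac{2447}{2} = \frac{2441}{2} \approx 1220.5$)
$I = \frac{155974445}{54801042}$ ($I = \frac{-32378 + \frac{2441}{2}}{- \frac{27876}{-30036} - 10948} = - \frac{62315}{2 \left(\left(-27876\right) \left(- \frac{1}{30036}\right) - 10948\right)} = - \frac{62315}{2 \left(\frac{2323}{2503} - 10948\right)} = - \frac{62315}{2 \left(- \frac{27400521}{2503}\right)} = \left(- \frac{62315}{2}\right) \left(- \frac{2503}{27400521}\right) = \frac{155974445}{54801042} \approx 2.8462$)
$\frac{1}{I} = \frac{1}{\frac{155974445}{54801042}} = \frac{54801042}{155974445}$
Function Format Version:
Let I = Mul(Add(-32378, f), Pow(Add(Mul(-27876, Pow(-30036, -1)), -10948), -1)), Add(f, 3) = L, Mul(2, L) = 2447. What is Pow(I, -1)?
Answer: Rational(54801042, 155974445) ≈ 0.35135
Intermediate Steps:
L = Rational(2447, 2) (L = Mul(Rational(1, 2), 2447) = Rational(2447, 2) ≈ 1223.5)
f = Rational(2441, 2) (f = Add(-3, Rational(2447, 2)) = Rational(2441, 2) ≈ 1220.5)
I = Rational(155974445, 54801042) (I = Mul(Add(-32378, Rational(2441, 2)), Pow(Add(Mul(-27876, Pow(-30036, -1)), -10948), -1)) = Mul(Rational(-62315, 2), Pow(Add(Mul(-27876, Rational(-1, 30036)), -10948), -1)) = Mul(Rational(-62315, 2), Pow(Add(Rational(2323, 2503), -10948), -1)) = Mul(Rational(-62315, 2), Pow(Rational(-27400521, 2503), -1)) = Mul(Rational(-62315, 2), Rational(-2503, 27400521)) = Rational(155974445, 54801042) ≈ 2.8462)
Pow(I, -1) = Pow(Rational(155974445, 54801042), -1) = Rational(54801042, 155974445)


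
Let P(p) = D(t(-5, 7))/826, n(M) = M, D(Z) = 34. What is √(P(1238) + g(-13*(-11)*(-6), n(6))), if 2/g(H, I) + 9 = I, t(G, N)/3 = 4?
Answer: 5*I*√38409/1239 ≈ 0.79089*I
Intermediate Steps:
t(G, N) = 12 (t(G, N) = 3*4 = 12)
P(p) = 17/413 (P(p) = 34/826 = 34*(1/826) = 17/413)
g(H, I) = 2/(-9 + I)
√(P(1238) + g(-13*(-11)*(-6), n(6))) = √(17/413 + 2/(-9 + 6)) = √(17/413 + 2/(-3)) = √(17/413 + 2*(-⅓)) = √(17/413 - ⅔) = √(-775/1239) = 5*I*√38409/1239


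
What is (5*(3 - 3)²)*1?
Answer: 0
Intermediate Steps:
(5*(3 - 3)²)*1 = (5*0²)*1 = (5*0)*1 = 0*1 = 0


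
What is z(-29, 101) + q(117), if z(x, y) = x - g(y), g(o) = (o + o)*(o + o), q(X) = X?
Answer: -40716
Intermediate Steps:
g(o) = 4*o**2 (g(o) = (2*o)*(2*o) = 4*o**2)
z(x, y) = x - 4*y**2
z(-29, 101) + q(117) = (-29 - 4*101**2) + 117 = (-29 - 4*10201) + 117 = (-29 - 40804) + 117 = -40833 + 117 = -40716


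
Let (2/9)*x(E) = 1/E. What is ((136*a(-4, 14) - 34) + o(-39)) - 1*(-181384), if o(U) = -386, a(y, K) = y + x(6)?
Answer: 180522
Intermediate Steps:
x(E) = 9/(2*E)
a(y, K) = ¾ + y (a(y, K) = y + (9/2)/6 = y + (9/2)*(⅙) = y + ¾ = ¾ + y)
((136*a(-4, 14) - 34) + o(-39)) - 1*(-181384) = ((136*(¾ - 4) - 34) - 386) - 1*(-181384) = ((136*(-13/4) - 34) - 386) + 181384 = ((-442 - 34) - 386) + 181384 = (-476 - 386) + 181384 = -862 + 181384 = 180522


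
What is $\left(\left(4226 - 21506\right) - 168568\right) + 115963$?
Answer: $-69885$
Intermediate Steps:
$\left(\left(4226 - 21506\right) - 168568\right) + 115963 = \left(-17280 - 168568\right) + 115963 = -185848 + 115963 = -69885$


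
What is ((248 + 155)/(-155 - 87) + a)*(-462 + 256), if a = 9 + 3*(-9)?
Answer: 490177/121 ≈ 4051.1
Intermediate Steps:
a = -18 (a = 9 - 27 = -18)
((248 + 155)/(-155 - 87) + a)*(-462 + 256) = ((248 + 155)/(-155 - 87) - 18)*(-462 + 256) = (403/(-242) - 18)*(-206) = (403*(-1/242) - 18)*(-206) = (-403/242 - 18)*(-206) = -4759/242*(-206) = 490177/121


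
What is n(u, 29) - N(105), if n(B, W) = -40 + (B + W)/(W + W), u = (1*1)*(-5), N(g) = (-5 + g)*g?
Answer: -305648/29 ≈ -10540.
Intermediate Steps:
N(g) = g*(-5 + g)
u = -5 (u = 1*(-5) = -5)
n(B, W) = -40 + (B + W)/(2*W) (n(B, W) = -40 + (B + W)/((2*W)) = -40 + (B + W)*(1/(2*W)) = -40 + (B + W)/(2*W))
n(u, 29) - N(105) = (½)*(-5 - 79*29)/29 - 105*(-5 + 105) = (½)*(1/29)*(-5 - 2291) - 105*100 = (½)*(1/29)*(-2296) - 1*10500 = -1148/29 - 10500 = -305648/29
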